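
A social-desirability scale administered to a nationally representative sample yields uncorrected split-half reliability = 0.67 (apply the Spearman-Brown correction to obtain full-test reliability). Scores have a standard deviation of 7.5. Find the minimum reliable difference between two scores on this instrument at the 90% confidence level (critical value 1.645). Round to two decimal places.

7.76

Full-length reliability (Spearman-Brown) = 2(0.67)/(1+0.67) ≃ 0.802
SEM = 7.500*√(1 − 0.802) ≃ 3.334
Standard error of the difference = 3.334·√2 ≃ 4.715
Minimum reliable difference = 1.645 * SE_diff ≃ 1.645 * 4.715 ≃ 7.756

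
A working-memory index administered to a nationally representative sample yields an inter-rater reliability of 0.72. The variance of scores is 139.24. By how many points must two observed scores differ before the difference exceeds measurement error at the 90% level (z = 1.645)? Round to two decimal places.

14.53

SD = √139.24 = 11.8000
The standard error of measurement is 11.8000×√(1 − 0.7200) ≈ 11.8000×0.5292 ≈ 6.2440.
SE_diff = SEM × √2 ≈ 6.2440 × 1.4142 ≈ 8.8303
Minimum reliable difference = 1.645 × SE_diff ≈ 1.645 × 8.8303 ≈ 14.5259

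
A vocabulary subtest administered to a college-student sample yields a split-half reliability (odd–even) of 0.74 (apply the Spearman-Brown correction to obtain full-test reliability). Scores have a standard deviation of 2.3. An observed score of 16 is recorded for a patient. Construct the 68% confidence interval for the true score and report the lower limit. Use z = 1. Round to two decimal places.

r_full = 2·0.74 / (1 + 0.74) ≃ 0.851
SEM = 2.300 * √(1 − 0.851) = 2.300 * √0.149 ≃ 2.300 * 0.387 ≃ 0.889
Margin = 1 * 0.889 ≃ 0.889
Lower limit = 16 − 0.889 ≃ 15.111

15.11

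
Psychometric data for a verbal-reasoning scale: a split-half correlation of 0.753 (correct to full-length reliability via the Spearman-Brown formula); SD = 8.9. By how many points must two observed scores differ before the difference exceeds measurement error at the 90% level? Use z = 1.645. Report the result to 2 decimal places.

Spearman-Brown: r = 2(0.753) / (1 + 0.753) = 1.5060 / 1.7530 ≈ 0.8591
SEM = 8.9000*√(1 − 0.8591) ≈ 3.3408
SE_diff = √2 * SEM ≈ 4.7246
Minimum reliable difference = 1.645 * SE_diff ≈ 1.645 * 4.7246 ≈ 7.7719

7.77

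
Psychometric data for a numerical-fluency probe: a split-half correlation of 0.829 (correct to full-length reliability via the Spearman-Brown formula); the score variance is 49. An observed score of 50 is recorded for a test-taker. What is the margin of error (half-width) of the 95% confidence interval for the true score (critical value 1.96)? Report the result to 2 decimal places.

4.20

SD = √49 ≈ 7.000
r_full = 2·0.829 / (1 + 0.829) ≈ 0.907
SEM = 7.000 * √(1 − 0.907) = 7.000 * √0.093 ≈ 7.000 * 0.306 ≈ 2.140
1.96 * SEM ≈ 4.195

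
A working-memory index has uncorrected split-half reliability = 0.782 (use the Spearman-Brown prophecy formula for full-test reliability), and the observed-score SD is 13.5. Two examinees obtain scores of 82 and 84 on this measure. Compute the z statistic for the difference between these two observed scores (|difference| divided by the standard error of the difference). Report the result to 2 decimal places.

0.30

r_full = 2·0.782 / (1 + 0.782) ≃ 0.8777
SEM = 13.5000 * √(1 − 0.8777) = 13.5000 * √0.1223 ≃ 13.5000 * 0.3498 ≃ 4.7218
SE_diff = √2 * SEM ≃ 6.6776
z = 2 / 6.6776 ≃ 0.2995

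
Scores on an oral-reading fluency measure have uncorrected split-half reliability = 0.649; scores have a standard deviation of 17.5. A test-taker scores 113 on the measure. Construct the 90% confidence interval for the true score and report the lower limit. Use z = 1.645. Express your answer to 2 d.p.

99.72

Full-length reliability (Spearman-Brown) = 2(0.649)/(1+0.649) ≃ 0.78714
The standard error of measurement is 17.50000*√(1 − 0.78714) ≃ 17.50000*0.46136 ≃ 8.07386.
Margin = 1.645 * 8.07386 ≃ 13.28150
Lower limit = 113 − 13.28150 ≃ 99.71850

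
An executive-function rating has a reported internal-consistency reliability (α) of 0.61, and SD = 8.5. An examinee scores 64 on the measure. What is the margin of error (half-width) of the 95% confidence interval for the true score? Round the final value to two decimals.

The standard error of measurement is 8.5000*√(1 − 0.6100) ≈ 8.5000*0.6245 ≈ 5.3082.
1.96 * SEM ≈ 10.4042

10.40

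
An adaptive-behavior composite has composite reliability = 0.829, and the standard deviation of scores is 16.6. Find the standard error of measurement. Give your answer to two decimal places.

6.86

SEM = 16.600 · √(1 − 0.829) = 16.600 · √0.171 ≈ 16.600 · 0.414 ≈ 6.864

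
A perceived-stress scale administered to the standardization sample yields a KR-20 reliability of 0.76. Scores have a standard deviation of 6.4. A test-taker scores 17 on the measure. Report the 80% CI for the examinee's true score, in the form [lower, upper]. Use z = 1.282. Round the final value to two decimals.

SEM = 6.4000 × √(1 − 0.7600) = 6.4000 × √0.2400 ≈ 6.4000 × 0.4899 ≈ 3.1353
Half-width = 1.282×3.1353 ≈ 4.0195
80% CI: 17 ± 4.0195 = [12.9805, 21.0195]

[12.98, 21.02]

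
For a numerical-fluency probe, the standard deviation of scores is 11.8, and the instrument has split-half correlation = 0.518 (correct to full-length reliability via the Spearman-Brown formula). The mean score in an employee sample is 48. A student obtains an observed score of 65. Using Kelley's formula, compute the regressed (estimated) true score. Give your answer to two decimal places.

59.60

Full-length reliability (Spearman-Brown) = 2(0.518)/(1+0.518) ≈ 0.6825
T̂ = 0.6825(65) + 0.3175(48) ≈ 59.6021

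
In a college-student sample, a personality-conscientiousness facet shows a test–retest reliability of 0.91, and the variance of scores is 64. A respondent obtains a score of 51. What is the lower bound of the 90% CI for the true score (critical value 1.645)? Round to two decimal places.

47.05

SD = √64 = 8.0000
SEM = 8.0000*√(1 − 0.9100) ≈ 2.4000
Margin = 1.645 * 2.4000 ≈ 3.9480
Lower bound: 51 − 3.9480 = 47.0520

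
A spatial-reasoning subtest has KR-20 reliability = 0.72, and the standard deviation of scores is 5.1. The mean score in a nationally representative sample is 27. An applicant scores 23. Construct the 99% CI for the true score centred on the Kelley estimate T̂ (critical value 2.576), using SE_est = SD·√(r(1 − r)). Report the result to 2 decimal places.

[18.22, 30.02]

T̂ = r·X + (1 − r)·M = 0.7200×23 + 0.2800×27 = 16.5600 + 7.5600 ≃ 24.1200
SE_est = SD × √(r(1 − r)) = 5.1000 × √0.2016 ≃ 5.1000 × 0.4490 ≃ 2.2899
99% CI: 24.1200 ± 5.8988 ≃ (18.2212, 30.0188)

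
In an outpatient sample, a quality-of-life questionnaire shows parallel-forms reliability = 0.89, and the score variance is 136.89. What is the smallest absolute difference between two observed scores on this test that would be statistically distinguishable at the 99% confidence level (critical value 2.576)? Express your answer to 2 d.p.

SD = √136.89 = 11.7000
The standard error of measurement is 11.7000*√(1 − 0.8900) ≈ 11.7000*0.3317 ≈ 3.8805.
SE_diff = √2 * SEM ≈ 5.4878
Smallest detectable difference = 2.576*5.4878 ≈ 14.1365

14.14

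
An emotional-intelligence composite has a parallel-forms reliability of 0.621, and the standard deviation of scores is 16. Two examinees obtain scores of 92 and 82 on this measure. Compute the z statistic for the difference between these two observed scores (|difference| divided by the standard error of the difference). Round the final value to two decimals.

0.72

SEM = 16.0000 * √(1 − 0.6210) = 16.0000 * √0.3790 ≃ 16.0000 * 0.6156 ≃ 9.8501
Standard error of the difference = 9.8501·√2 ≃ 13.9301
z = |92 − 82| / 13.9301 = 10 / 13.9301 ≃ 0.7179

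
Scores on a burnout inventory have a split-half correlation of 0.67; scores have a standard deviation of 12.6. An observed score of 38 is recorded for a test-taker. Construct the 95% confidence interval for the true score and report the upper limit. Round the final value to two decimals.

r_full = 2·0.67 / (1 + 0.67) ≈ 0.802
SEM = 12.600 × √(1 − 0.802) = 12.600 × √0.198 ≈ 12.600 × 0.445 ≈ 5.601
1.96 × SEM ≈ 10.978
Upper bound: 38 + 10.978 = 48.978

48.98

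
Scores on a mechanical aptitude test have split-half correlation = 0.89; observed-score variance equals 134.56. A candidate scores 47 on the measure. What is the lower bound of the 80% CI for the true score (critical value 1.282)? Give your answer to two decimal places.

SD = √134.56 = 11.60000
r_full = 2·0.89 / (1 + 0.89) ≈ 0.94180
SEM = 11.60000·√(1 − 0.94180) ≈ 2.79849
Half-width = 1.282·2.79849 ≈ 3.58766
Lower limit = 47 − 3.58766 ≈ 43.41234

43.41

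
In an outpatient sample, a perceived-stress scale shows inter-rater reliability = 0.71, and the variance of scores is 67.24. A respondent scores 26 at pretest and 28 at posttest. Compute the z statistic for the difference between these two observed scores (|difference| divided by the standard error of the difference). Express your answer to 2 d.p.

0.32

SD = √67.24 = 8.20000
SEM = 8.20000 × √(1 − 0.71000) = 8.20000 × √0.29000 ≈ 8.20000 × 0.53852 ≈ 4.41584
Standard error of the difference = 4.41584·√2 ≈ 6.24493
z = 2 / 6.24493 ≈ 0.32026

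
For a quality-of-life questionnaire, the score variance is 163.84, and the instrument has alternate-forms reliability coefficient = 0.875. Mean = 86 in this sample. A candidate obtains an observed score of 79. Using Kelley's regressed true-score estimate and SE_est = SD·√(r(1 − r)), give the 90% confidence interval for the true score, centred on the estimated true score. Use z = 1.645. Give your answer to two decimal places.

[72.91, 86.84]

SD = √163.84 = 12.80000
Estimated true score = 0.87500·79 + (1 − 0.87500)·86 ≃ 79.87500
SE_est = SD · √(r(1 − r)) = 12.80000 · √0.10938 ≃ 12.80000 · 0.33072 ≃ 4.23320
CI = 79.87500 ± 1.645 · 4.23320 → [72.91138, 86.83862]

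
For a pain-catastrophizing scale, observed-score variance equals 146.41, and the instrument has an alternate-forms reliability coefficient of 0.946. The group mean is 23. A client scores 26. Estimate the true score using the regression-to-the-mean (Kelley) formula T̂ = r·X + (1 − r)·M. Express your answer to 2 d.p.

Estimated true score = 0.946·26 + (1 − 0.946)·23 ≈ 25.838

25.84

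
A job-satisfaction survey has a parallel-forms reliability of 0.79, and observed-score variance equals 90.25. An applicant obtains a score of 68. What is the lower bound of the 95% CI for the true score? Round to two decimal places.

SD = √90.25 = 9.5000
SEM = 9.5000*√(1 − 0.7900) ≃ 4.3534
Half-width = 1.96*4.3534 ≃ 8.5328
Lower limit = 68 − 8.5328 ≃ 59.4672

59.47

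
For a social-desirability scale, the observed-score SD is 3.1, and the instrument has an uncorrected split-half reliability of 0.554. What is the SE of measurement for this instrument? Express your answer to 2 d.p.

Full-length reliability (Spearman-Brown) = 2(0.554)/(1+0.554) ≈ 0.713
The standard error of measurement is 3.100*√(1 − 0.713) ≈ 3.100*0.536 ≈ 1.661.

1.66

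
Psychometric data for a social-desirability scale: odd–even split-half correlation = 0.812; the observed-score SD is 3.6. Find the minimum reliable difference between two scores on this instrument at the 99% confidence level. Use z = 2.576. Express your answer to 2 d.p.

4.22

Spearman-Brown: r = 2(0.812) / (1 + 0.812) = 1.6240 / 1.8120 ≈ 0.8962
SEM = 3.6000×√(1 − 0.8962) ≈ 1.1596
SE_diff = SEM × √2 ≈ 1.1596 × 1.4142 ≈ 1.6399
Smallest detectable difference = 2.576×1.6399 ≈ 4.2244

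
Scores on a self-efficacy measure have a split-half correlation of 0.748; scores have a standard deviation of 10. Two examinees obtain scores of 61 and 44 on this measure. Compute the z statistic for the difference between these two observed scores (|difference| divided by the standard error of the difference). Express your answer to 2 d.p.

Full-length reliability (Spearman-Brown) = 2(0.748)/(1+0.748) ≈ 0.8558
SEM = 10.0000·√(1 − 0.8558) ≈ 3.7969
SE_diff = SEM · √2 ≈ 3.7969 · 1.4142 ≈ 5.3696
z = |61 − 44| / 5.3696 = 17 / 5.3696 ≈ 3.1660

3.17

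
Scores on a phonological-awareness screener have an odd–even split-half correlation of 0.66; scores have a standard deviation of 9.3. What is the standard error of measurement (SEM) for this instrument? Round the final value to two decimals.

4.21

r_full = 2·0.66 / (1 + 0.66) ≈ 0.7952
SEM = 9.3000·√(1 − 0.7952) ≈ 4.2089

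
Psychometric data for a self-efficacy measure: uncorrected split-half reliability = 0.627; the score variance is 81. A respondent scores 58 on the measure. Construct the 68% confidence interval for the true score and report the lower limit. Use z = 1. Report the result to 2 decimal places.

53.69

SD = √81 = 9.000
Full-length reliability (Spearman-Brown) = 2(0.627)/(1+0.627) ≃ 0.771
SEM = 9.000 · √(1 − 0.771) = 9.000 · √0.229 ≃ 9.000 · 0.479 ≃ 4.309
1 · SEM ≃ 4.309
Lower bound: 58 − 4.309 = 53.691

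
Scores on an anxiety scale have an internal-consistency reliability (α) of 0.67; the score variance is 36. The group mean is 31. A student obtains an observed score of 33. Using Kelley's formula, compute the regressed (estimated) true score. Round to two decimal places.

32.34

Estimated true score = 0.6700×33 + (1 − 0.6700)×31 ≃ 32.3400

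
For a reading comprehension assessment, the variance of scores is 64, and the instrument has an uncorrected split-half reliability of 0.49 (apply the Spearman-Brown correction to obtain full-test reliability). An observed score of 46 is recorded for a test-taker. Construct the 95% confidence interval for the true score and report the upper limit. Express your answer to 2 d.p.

SD = √64 = 8.0000
r_full = 2·0.49 / (1 + 0.49) ≈ 0.6577
SEM = 8.0000×√(1 − 0.6577) ≈ 4.6804
Margin = 1.96 × 4.6804 ≈ 9.1736
Upper bound: 46 + 9.1736 = 55.1736

55.17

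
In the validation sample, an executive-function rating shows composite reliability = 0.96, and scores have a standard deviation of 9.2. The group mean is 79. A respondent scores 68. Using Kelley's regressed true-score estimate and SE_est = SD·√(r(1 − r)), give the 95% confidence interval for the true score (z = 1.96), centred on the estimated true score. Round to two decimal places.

[64.91, 71.97]

Estimated true score = 0.9600*68 + (1 − 0.9600)*79 ≈ 68.4400
SE_est = SD * √(r(1 − r)) = 9.2000 * √0.0384 ≈ 9.2000 * 0.1960 ≈ 1.8028
95% CI: 68.4400 ± 3.5335 ≈ (64.9065, 71.9735)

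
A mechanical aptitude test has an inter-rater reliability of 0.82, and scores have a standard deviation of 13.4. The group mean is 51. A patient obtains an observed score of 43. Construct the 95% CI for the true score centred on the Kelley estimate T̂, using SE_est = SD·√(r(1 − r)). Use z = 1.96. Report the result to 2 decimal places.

[34.35, 54.53]

T̂ = r·X + (1 − r)·M = 0.82000·43 + 0.18000·51 = 35.26000 + 9.18000 ≃ 44.44000
SE_est = 13.40000·√[r(1 − r)] ≃ 5.14811
95% CI: 44.44000 ± 10.09030 ≃ (34.34970, 54.53030)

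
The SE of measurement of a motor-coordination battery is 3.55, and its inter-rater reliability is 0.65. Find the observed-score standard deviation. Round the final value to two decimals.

6.00

SD = SEM / √(1 − r) = 3.55 / √0.350 ≈ 3.55 / 0.592 ≈ 6.001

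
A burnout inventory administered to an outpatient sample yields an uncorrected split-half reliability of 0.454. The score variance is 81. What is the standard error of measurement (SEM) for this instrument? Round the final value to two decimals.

SD = √81 = 9.00000
Spearman-Brown: r = 2(0.454) / (1 + 0.454) = 0.90800 / 1.45400 ≃ 0.62448
SEM = 9.00000 · √(1 − 0.62448) = 9.00000 · √0.37552 ≃ 9.00000 · 0.61279 ≃ 5.51514

5.52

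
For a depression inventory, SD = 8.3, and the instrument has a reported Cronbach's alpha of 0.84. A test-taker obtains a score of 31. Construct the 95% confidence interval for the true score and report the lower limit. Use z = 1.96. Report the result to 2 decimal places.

SEM = 8.300 × √(1 − 0.840) = 8.300 × √0.160 ≈ 8.300 × 0.400 ≈ 3.320
1.96 × SEM ≈ 6.507
Lower bound: 31 − 6.507 = 24.493

24.49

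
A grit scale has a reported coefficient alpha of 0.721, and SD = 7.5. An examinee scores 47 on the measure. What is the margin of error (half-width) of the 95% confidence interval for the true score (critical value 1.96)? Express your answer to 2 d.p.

7.76

SEM = 7.5000 × √(1 − 0.7210) = 7.5000 × √0.2790 ≃ 7.5000 × 0.5282 ≃ 3.9615
1.96 × SEM ≃ 7.7646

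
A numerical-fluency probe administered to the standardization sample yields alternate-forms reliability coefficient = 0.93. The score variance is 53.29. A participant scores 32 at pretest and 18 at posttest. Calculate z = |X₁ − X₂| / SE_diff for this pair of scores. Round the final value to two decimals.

σ = 53.29^(1/2) = 7.300
The standard error of measurement is 7.300·√(1 − 0.930) ≈ 7.300·0.265 ≈ 1.931.
Standard error of the difference = 1.931·√2 ≈ 2.731
z = 14 / 2.731 ≈ 5.126

5.13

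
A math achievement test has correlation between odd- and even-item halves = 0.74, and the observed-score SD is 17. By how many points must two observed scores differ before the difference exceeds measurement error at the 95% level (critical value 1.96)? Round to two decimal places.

r_full = 2·0.74 / (1 + 0.74) ≈ 0.851
SEM = 17.000 × √(1 − 0.851) = 17.000 × √0.149 ≈ 17.000 × 0.387 ≈ 6.571
Standard error of the difference = 6.571·√2 ≈ 9.293
Smallest detectable difference = 1.96×9.293 ≈ 18.215

18.22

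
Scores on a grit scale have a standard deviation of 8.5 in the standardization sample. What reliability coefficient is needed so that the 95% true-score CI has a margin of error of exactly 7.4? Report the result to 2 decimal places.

0.80

Required SEM = 7.4 / 1.96 ≈ 3.776
r = 1 − (3.776/8.5)² ≈ 1 − 0.197 ≈ 0.803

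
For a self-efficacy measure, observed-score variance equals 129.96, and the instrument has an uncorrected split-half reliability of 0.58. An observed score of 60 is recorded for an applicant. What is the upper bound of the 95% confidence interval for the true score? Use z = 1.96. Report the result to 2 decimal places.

σ = 129.96^(1/2) = 11.400
r_full = 2·0.58 / (1 + 0.58) ≃ 0.734
SEM = 11.400*√(1 − 0.734) ≃ 5.878
Half-width = 1.96*5.878 ≃ 11.520
Upper bound: 60 + 11.520 = 71.520

71.52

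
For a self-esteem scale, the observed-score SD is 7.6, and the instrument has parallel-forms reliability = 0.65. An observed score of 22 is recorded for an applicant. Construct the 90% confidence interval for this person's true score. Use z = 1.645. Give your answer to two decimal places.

The standard error of measurement is 7.6000×√(1 − 0.6500) ≃ 7.6000×0.5916 ≃ 4.4962.
1.645 × SEM ≃ 7.3963
90% CI: 22 ± 7.3963 = [14.6037, 29.3963]

[14.60, 29.40]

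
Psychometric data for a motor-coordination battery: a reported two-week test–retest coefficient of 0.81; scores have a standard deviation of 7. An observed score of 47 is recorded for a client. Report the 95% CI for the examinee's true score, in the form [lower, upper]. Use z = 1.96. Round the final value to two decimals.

[41.02, 52.98]

SEM = 7.000 × √(1 − 0.810) = 7.000 × √0.190 ≈ 7.000 × 0.436 ≈ 3.051
Half-width = 1.96×3.051 ≈ 5.980
95% CI: 47 ± 5.980 = [41.020, 52.980]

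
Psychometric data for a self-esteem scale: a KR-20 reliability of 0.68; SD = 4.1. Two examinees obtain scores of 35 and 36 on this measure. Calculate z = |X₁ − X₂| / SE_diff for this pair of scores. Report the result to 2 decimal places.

SEM = 4.1000×√(1 − 0.6800) ≈ 2.3193
SE_diff = √2 × SEM ≈ 3.2800
z = |35 − 36| / 3.2800 = 1 / 3.2800 ≈ 0.3049

0.30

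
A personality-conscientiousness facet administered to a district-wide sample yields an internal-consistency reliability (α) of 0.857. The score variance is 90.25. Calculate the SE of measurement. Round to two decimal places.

3.59

SD = √90.25 = 9.5000
SEM = 9.5000 * √(1 − 0.8570) = 9.5000 * √0.1430 ≈ 9.5000 * 0.3782 ≈ 3.5925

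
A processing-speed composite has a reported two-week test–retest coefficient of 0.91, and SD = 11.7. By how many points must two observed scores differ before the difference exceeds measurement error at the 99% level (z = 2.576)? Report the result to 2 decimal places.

SEM = 11.7000 × √(1 − 0.9100) = 11.7000 × √0.0900 ≈ 11.7000 × 0.3000 ≈ 3.5100
SE_diff = √2 × SEM ≈ 4.9639
Minimum reliable difference = 2.576 × SE_diff ≈ 2.576 × 4.9639 ≈ 12.7870

12.79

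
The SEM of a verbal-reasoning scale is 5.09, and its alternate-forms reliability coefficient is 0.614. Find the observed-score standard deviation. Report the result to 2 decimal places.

SD = SEM / √(1 − r) = 5.09 / √0.386 ≈ 5.09 / 0.621 ≈ 8.193

8.19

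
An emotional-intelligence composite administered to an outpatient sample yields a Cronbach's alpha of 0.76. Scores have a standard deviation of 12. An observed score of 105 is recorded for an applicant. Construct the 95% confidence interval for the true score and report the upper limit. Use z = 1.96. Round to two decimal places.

116.52

SEM = 12.000 · √(1 − 0.760) = 12.000 · √0.240 ≈ 12.000 · 0.490 ≈ 5.879
1.96 · SEM ≈ 11.522
Upper bound: 105 + 11.522 = 116.522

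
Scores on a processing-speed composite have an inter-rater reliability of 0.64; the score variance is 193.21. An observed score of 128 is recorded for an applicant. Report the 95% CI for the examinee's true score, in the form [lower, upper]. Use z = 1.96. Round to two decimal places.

[111.65, 144.35]

SD = √193.21 = 13.900
SEM = 13.900*√(1 − 0.640) ≈ 8.340
1.96 * SEM ≈ 16.346
95% CI: 128 ± 16.346 = [111.654, 144.346]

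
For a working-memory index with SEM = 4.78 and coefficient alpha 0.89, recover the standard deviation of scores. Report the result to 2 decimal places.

σ = SEM·(1 − r)^(−1/2) ≈ 4.78·3.0151 ≈ 14.4122

14.41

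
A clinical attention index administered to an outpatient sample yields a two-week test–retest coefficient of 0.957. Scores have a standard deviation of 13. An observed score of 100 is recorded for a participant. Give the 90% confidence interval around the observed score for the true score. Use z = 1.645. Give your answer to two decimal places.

[95.57, 104.43]

SEM = 13.000×√(1 − 0.957) ≈ 2.696
Half-width = 1.645×2.696 ≈ 4.434
90% CI: 100 ± 4.434 = [95.566, 104.434]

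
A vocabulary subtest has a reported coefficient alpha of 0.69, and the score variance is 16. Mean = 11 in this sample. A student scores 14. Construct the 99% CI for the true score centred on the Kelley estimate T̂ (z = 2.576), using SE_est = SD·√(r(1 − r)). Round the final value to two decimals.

[8.30, 17.84]

SD = √16 ≈ 4.000
T̂ = r·X + (1 − r)·M = 0.690*14 + 0.310*11 = 9.660 + 3.410 ≈ 13.070
SE_est = SD * √(r(1 − r)) = 4.000 * √0.214 ≈ 4.000 * 0.462 ≈ 1.850
CI = 13.070 ± 2.576 * 1.850 → [8.304, 17.836]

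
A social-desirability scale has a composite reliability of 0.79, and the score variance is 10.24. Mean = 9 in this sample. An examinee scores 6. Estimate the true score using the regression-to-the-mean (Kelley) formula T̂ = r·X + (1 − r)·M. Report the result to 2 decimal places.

T̂ = 0.790(6) + 0.210(9) ≃ 6.630

6.63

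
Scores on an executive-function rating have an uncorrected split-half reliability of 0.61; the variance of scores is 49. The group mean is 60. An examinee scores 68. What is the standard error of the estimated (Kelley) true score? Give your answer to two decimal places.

3.00

SD = √49 ≃ 7.000
Spearman-Brown: r = 2(0.61) / (1 + 0.61) = 1.220 / 1.610 ≃ 0.758
SE_est = 7.000·√[r(1 − r)] ≃ 2.999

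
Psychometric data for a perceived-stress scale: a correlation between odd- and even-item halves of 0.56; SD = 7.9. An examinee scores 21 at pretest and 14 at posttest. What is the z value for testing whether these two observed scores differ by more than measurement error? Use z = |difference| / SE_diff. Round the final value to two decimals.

r_full = 2·0.56 / (1 + 0.56) ≈ 0.718
SEM = 7.900 * √(1 − 0.718) = 7.900 * √0.282 ≈ 7.900 * 0.531 ≈ 4.196
SE_diff = √2 * SEM ≈ 5.933
z = |21 − 14| / 5.933 = 7 / 5.933 ≈ 1.180

1.18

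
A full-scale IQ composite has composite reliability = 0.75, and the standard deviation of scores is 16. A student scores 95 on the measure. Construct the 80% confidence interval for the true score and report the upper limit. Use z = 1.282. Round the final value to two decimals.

105.26

SEM = 16.000*√(1 − 0.750) ≃ 8.000
Half-width = 1.282*8.000 ≃ 10.256
Upper bound: 95 + 10.256 = 105.256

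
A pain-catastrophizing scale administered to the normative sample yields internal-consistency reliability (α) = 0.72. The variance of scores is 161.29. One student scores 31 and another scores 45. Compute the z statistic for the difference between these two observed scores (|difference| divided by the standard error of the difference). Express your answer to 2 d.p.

σ = 161.29^(1/2) = 12.70000
SEM = 12.70000 * √(1 − 0.72000) = 12.70000 * √0.28000 ≈ 12.70000 * 0.52915 ≈ 6.72021
SE_diff = √2 * SEM ≈ 9.50381
z = 14 / 9.50381 ≈ 1.47309

1.47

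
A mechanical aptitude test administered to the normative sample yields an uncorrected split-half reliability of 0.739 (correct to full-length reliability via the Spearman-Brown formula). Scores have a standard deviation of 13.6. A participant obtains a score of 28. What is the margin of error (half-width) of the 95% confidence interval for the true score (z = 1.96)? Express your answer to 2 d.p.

Spearman-Brown: r = 2(0.739) / (1 + 0.739) = 1.4780 / 1.7390 ≈ 0.8499
The standard error of measurement is 13.6000·√(1 − 0.8499) ≈ 13.6000·0.3874 ≈ 5.2688.
Margin = 1.96 · 5.2688 ≈ 10.3268

10.33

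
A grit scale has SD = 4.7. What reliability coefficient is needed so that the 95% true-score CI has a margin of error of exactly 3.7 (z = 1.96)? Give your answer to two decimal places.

Required SEM = 3.7 / 1.96 ≈ 1.8878
r = 1 − (1.8878/4.7)² ≈ 1 − 0.1613 ≈ 0.8387

0.84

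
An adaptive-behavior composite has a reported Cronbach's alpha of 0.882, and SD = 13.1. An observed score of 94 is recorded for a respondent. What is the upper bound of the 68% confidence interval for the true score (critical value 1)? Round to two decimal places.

SEM = 13.1000 * √(1 − 0.8820) = 13.1000 * √0.1180 ≈ 13.1000 * 0.3435 ≈ 4.5000
Half-width = 1*4.5000 ≈ 4.5000
Upper limit = 94 + 4.5000 ≈ 98.5000

98.50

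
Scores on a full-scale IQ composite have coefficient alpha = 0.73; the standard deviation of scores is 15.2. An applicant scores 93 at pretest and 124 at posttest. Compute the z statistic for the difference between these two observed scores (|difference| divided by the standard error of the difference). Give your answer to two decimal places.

The standard error of measurement is 15.200*√(1 − 0.730) ≈ 15.200*0.520 ≈ 7.898.
SE_diff = √2 * SEM ≈ 11.170
z = |93 − 124| / 11.170 = 31 / 11.170 ≈ 2.775

2.78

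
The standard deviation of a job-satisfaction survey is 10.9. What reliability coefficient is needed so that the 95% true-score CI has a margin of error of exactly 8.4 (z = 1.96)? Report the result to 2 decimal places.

0.85

SEM needed = half-width / z = 8.4/1.96 ≈ 4.2857
r = 1 − (4.2857/10.9)² ≈ 1 − 0.1546 ≈ 0.8454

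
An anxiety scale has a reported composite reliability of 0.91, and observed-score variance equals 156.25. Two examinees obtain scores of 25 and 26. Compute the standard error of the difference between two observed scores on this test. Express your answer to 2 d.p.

5.30

SD = √156.25 ≈ 12.50000
SEM = 12.50000 × √(1 − 0.91000) = 12.50000 × √0.09000 ≈ 12.50000 × 0.30000 ≈ 3.75000
Standard error of the difference = 3.75000·√2 ≈ 5.30330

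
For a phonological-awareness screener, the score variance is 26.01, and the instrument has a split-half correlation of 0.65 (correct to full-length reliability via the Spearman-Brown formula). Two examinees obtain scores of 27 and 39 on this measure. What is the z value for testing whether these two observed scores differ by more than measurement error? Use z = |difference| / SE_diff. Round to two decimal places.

3.61

SD = √26.01 ≈ 5.1000
Full-length reliability (Spearman-Brown) = 2(0.65)/(1+0.65) ≈ 0.7879
SEM = 5.1000 · √(1 − 0.7879) = 5.1000 · √0.2121 ≈ 5.1000 · 0.4606 ≈ 2.3489
SE_diff = √2 · SEM ≈ 3.3218
z = 12 / 3.3218 ≈ 3.6125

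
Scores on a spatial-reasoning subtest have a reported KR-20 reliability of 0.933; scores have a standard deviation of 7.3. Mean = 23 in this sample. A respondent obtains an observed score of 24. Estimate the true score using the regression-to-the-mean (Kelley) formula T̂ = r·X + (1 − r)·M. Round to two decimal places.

23.93

T̂ = 0.933(24) + 0.067(23) ≃ 23.933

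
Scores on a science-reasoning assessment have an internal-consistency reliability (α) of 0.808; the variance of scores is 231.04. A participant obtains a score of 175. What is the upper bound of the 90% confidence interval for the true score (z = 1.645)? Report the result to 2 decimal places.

185.96

SD = √231.04 = 15.200
The standard error of measurement is 15.200*√(1 − 0.808) ≈ 15.200*0.438 ≈ 6.660.
Margin = 1.645 * 6.660 ≈ 10.956
Upper bound: 175 + 10.956 = 185.956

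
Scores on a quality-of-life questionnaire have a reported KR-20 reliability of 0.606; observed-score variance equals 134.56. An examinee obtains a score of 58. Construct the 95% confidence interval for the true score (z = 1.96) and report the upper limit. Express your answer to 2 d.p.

72.27

SD = √134.56 ≈ 11.600
The standard error of measurement is 11.600×√(1 − 0.606) ≈ 11.600×0.628 ≈ 7.281.
Margin = 1.96 × 7.281 ≈ 14.271
Upper bound: 58 + 14.271 = 72.271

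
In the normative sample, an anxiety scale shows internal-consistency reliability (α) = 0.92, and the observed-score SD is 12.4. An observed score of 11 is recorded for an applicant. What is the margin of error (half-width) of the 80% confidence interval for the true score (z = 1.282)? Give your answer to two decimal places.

4.50

The standard error of measurement is 12.400×√(1 − 0.920) ≈ 12.400×0.283 ≈ 3.507.
1.282 × SEM ≈ 4.496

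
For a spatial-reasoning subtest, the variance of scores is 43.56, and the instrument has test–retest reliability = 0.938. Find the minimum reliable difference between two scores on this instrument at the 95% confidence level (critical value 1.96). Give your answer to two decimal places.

σ = 43.56^(1/2) = 6.6000
SEM = 6.6000*√(1 − 0.9380) ≃ 1.6434
SE_diff = SEM * √2 ≃ 1.6434 * 1.4142 ≃ 2.3241
Smallest detectable difference = 1.96*2.3241 ≃ 4.5552

4.56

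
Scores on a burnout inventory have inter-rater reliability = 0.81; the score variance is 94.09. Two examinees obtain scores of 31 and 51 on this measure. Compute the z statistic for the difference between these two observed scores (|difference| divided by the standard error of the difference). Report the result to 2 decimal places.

SD = √94.09 = 9.7000
SEM = 9.7000×√(1 − 0.8100) ≈ 4.2281
Standard error of the difference = 4.2281·√2 ≈ 5.9795
z = |31 − 51| / 5.9795 = 20 / 5.9795 ≈ 3.3448

3.34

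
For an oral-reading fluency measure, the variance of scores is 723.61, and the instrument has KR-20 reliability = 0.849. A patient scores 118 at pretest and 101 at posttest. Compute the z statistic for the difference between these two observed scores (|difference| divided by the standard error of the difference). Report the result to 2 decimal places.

SD = √723.61 = 26.90000
SEM = 26.90000 · √(1 − 0.84900) = 26.90000 · √0.15100 ≈ 26.90000 · 0.38859 ≈ 10.45300
SE_diff = SEM · √2 ≈ 10.45300 · 1.41421 ≈ 14.78277
z = |118 − 101| / 14.78277 = 17 / 14.78277 ≈ 1.14999

1.15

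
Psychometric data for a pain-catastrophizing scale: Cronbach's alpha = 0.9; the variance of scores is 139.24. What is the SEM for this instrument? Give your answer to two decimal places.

3.73

SD = √139.24 = 11.8000
SEM = 11.8000*√(1 − 0.9000) ≈ 3.7315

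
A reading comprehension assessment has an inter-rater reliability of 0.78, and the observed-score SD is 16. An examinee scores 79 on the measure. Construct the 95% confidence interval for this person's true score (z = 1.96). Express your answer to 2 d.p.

The standard error of measurement is 16.00000*√(1 − 0.78000) ≈ 16.00000*0.46904 ≈ 7.50467.
Half-width = 1.96*7.50467 ≈ 14.70914
95% CI: 79 ± 14.70914 = [64.29086, 93.70914]

[64.29, 93.71]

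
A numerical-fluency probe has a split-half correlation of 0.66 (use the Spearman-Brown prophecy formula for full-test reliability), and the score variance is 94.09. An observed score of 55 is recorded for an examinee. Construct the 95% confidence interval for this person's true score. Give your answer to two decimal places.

σ = 94.09^(1/2) = 9.700
Full-length reliability (Spearman-Brown) = 2(0.66)/(1+0.66) ≈ 0.795
SEM = 9.700 * √(1 − 0.795) = 9.700 * √0.205 ≈ 9.700 * 0.453 ≈ 4.390
1.96 * SEM ≈ 8.604
Interval: (46.396, 63.604)

[46.40, 63.60]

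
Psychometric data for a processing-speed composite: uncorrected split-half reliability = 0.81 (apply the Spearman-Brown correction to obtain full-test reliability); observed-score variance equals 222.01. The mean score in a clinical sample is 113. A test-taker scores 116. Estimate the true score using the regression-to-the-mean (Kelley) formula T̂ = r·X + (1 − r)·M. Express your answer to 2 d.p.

Full-length reliability (Spearman-Brown) = 2(0.81)/(1+0.81) ≈ 0.89503
T̂ = r·X + (1 − r)·M = 0.89503·116 + 0.10497·113 ≈ 103.82320 + 11.86188 ≈ 115.68508

115.69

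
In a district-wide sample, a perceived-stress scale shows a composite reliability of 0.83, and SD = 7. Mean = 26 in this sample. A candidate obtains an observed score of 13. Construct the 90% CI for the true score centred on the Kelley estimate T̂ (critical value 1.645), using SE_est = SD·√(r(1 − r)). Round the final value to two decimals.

[10.88, 19.54]

Estimated true score = 0.8300·13 + (1 − 0.8300)·26 ≈ 15.2100
SE_est = 7.0000·√[r(1 − r)] ≈ 2.6294
90% CI: 15.2100 ± 4.3254 ≈ (10.8846, 19.5354)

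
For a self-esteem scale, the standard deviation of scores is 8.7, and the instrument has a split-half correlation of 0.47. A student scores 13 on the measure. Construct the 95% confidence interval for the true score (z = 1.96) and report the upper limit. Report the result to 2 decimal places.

Full-length reliability (Spearman-Brown) = 2(0.47)/(1+0.47) ≈ 0.639
SEM = 8.700×√(1 − 0.639) ≈ 5.224
Margin = 1.96 × 5.224 ≈ 10.239
Upper limit = 13 + 10.239 ≈ 23.239

23.24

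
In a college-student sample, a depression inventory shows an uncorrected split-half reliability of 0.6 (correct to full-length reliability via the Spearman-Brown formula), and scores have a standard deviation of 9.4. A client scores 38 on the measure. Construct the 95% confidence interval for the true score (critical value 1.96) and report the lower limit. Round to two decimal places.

r_full = 2·0.6 / (1 + 0.6) ≈ 0.75000
SEM = 9.40000 × √(1 − 0.75000) = 9.40000 × √0.25000 ≈ 9.40000 × 0.50000 ≈ 4.70000
Margin = 1.96 × 4.70000 ≈ 9.21200
Lower limit = 38 − 9.21200 ≈ 28.78800

28.79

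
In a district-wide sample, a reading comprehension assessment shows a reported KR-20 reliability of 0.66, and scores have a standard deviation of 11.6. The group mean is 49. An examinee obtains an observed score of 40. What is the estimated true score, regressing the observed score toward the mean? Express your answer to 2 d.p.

43.06

Estimated true score = 0.66000×40 + (1 − 0.66000)×49 ≈ 43.06000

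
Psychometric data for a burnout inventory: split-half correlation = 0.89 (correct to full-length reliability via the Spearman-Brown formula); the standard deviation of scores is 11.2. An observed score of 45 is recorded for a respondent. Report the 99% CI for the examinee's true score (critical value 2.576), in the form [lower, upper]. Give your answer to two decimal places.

[38.04, 51.96]

Full-length reliability (Spearman-Brown) = 2(0.89)/(1+0.89) ≈ 0.94180
SEM = 11.20000 × √(1 − 0.94180) = 11.20000 × √0.05820 ≈ 11.20000 × 0.24125 ≈ 2.70199
2.576 × SEM ≈ 6.96032
CI = 45 ± 6.96032 → [38.03968, 51.96032]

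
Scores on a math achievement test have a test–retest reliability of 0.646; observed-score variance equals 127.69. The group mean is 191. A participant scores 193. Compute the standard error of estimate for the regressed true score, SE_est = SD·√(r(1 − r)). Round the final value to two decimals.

SD = √127.69 ≈ 11.300
SE_est = SD * √(r(1 − r)) = 11.300 * √0.229 ≈ 11.300 * 0.478 ≈ 5.404

5.40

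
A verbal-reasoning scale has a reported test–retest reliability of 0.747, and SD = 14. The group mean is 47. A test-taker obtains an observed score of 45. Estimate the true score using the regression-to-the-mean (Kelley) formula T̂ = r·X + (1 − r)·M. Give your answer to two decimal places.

45.51

T̂ = 0.74700(45) + 0.25300(47) ≈ 45.50600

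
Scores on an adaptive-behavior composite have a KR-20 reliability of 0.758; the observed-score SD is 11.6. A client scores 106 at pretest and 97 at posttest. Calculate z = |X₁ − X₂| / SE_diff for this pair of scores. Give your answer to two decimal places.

1.12

The standard error of measurement is 11.6000·√(1 − 0.7580) ≈ 11.6000·0.4919 ≈ 5.7064.
SE_diff = SEM · √2 ≈ 5.7064 · 1.4142 ≈ 8.0701
z = 9 / 8.0701 ≈ 1.1152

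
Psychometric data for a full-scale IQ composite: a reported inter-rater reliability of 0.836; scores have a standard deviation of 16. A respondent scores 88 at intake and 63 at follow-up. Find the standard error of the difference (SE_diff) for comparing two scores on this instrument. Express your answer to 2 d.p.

9.16

SEM = 16.000×√(1 − 0.836) ≃ 6.480
Standard error of the difference = 6.480·√2 ≃ 9.163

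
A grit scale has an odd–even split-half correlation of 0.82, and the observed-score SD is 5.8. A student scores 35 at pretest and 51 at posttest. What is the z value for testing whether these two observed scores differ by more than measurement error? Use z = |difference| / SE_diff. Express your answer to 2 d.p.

r_full = 2·0.82 / (1 + 0.82) ≃ 0.901
The standard error of measurement is 5.800×√(1 − 0.901) ≃ 5.800×0.314 ≃ 1.824.
SE_diff = √2 × SEM ≃ 2.580
z = 16 / 2.580 ≃ 6.203

6.20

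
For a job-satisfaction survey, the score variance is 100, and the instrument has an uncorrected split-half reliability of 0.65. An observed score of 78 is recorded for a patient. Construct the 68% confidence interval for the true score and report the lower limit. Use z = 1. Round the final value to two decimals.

73.39

SD = √100 = 10.000
Spearman-Brown: r = 2(0.65) / (1 + 0.65) = 1.300 / 1.650 ≃ 0.788
SEM = 10.000×√(1 − 0.788) ≃ 4.606
1 × SEM ≃ 4.606
Lower limit = 78 − 4.606 ≃ 73.394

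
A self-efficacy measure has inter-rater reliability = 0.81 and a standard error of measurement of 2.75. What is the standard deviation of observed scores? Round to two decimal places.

SD = 2.75 / √(1 − 0.81) ≈ 6.3089

6.31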